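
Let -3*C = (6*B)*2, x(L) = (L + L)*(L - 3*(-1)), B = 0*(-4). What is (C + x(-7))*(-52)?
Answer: -2912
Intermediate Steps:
B = 0
x(L) = 2*L*(3 + L) (x(L) = (2*L)*(L + 3) = (2*L)*(3 + L) = 2*L*(3 + L))
C = 0 (C = -6*0*2/3 = -0*2 = -⅓*0 = 0)
(C + x(-7))*(-52) = (0 + 2*(-7)*(3 - 7))*(-52) = (0 + 2*(-7)*(-4))*(-52) = (0 + 56)*(-52) = 56*(-52) = -2912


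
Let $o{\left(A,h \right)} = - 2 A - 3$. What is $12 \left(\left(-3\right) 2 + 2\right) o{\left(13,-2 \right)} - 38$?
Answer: $1354$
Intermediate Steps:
$o{\left(A,h \right)} = -3 - 2 A$
$12 \left(\left(-3\right) 2 + 2\right) o{\left(13,-2 \right)} - 38 = 12 \left(\left(-3\right) 2 + 2\right) \left(-3 - 26\right) - 38 = 12 \left(-6 + 2\right) \left(-3 - 26\right) - 38 = 12 \left(-4\right) \left(-29\right) - 38 = \left(-48\right) \left(-29\right) - 38 = 1392 - 38 = 1354$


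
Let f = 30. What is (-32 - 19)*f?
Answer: -1530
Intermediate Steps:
(-32 - 19)*f = (-32 - 19)*30 = -51*30 = -1530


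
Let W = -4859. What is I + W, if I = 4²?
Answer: -4843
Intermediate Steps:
I = 16
I + W = 16 - 4859 = -4843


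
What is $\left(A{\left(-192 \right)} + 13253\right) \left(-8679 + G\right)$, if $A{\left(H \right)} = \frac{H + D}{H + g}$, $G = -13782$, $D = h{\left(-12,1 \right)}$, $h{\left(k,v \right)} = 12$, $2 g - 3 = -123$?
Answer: $- \frac{2083841736}{7} \approx -2.9769 \cdot 10^{8}$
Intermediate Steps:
$g = -60$ ($g = \frac{3}{2} + \frac{1}{2} \left(-123\right) = \frac{3}{2} - \frac{123}{2} = -60$)
$D = 12$
$A{\left(H \right)} = \frac{12 + H}{-60 + H}$ ($A{\left(H \right)} = \frac{H + 12}{H - 60} = \frac{12 + H}{-60 + H}$)
$\left(A{\left(-192 \right)} + 13253\right) \left(-8679 + G\right) = \left(\frac{12 - 192}{-60 - 192} + 13253\right) \left(-8679 - 13782\right) = \left(\frac{1}{-252} \left(-180\right) + 13253\right) \left(-22461\right) = \left(\left(- \frac{1}{252}\right) \left(-180\right) + 13253\right) \left(-22461\right) = \left(\frac{5}{7} + 13253\right) \left(-22461\right) = \frac{92776}{7} \left(-22461\right) = - \frac{2083841736}{7}$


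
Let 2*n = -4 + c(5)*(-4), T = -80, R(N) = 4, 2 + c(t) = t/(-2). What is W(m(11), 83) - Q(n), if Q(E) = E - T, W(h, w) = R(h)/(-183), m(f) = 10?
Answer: -15925/183 ≈ -87.022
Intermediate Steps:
c(t) = -2 - t/2 (c(t) = -2 + t/(-2) = -2 + t*(-½) = -2 - t/2)
n = 7 (n = (-4 + (-2 - ½*5)*(-4))/2 = (-4 + (-2 - 5/2)*(-4))/2 = (-4 - 9/2*(-4))/2 = (-4 + 18)/2 = (½)*14 = 7)
W(h, w) = -4/183 (W(h, w) = 4/(-183) = 4*(-1/183) = -4/183)
Q(E) = 80 + E (Q(E) = E - 1*(-80) = E + 80 = 80 + E)
W(m(11), 83) - Q(n) = -4/183 - (80 + 7) = -4/183 - 1*87 = -4/183 - 87 = -15925/183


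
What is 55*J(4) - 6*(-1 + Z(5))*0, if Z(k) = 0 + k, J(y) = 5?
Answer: 275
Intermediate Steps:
Z(k) = k
55*J(4) - 6*(-1 + Z(5))*0 = 55*5 - 6*(-1 + 5)*0 = 275 - 24*0 = 275 - 6*0 = 275 + 0 = 275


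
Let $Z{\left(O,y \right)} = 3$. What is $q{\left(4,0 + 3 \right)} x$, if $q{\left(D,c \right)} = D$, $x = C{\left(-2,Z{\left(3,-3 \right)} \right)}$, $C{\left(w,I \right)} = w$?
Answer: $-8$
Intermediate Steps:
$x = -2$
$q{\left(4,0 + 3 \right)} x = 4 \left(-2\right) = -8$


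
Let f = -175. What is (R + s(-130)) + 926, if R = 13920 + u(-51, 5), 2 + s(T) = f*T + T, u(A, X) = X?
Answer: 37469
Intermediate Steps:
s(T) = -2 - 174*T (s(T) = -2 + (-175*T + T) = -2 - 174*T)
R = 13925 (R = 13920 + 5 = 13925)
(R + s(-130)) + 926 = (13925 + (-2 - 174*(-130))) + 926 = (13925 + (-2 + 22620)) + 926 = (13925 + 22618) + 926 = 36543 + 926 = 37469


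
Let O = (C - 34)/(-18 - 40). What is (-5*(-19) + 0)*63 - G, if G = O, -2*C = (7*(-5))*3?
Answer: 694297/116 ≈ 5985.3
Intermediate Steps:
C = 105/2 (C = -7*(-5)*3/2 = -(-35)*3/2 = -½*(-105) = 105/2 ≈ 52.500)
O = -37/116 (O = (105/2 - 34)/(-18 - 40) = (37/2)/(-58) = -1/58*37/2 = -37/116 ≈ -0.31897)
G = -37/116 ≈ -0.31897
(-5*(-19) + 0)*63 - G = (-5*(-19) + 0)*63 - 1*(-37/116) = (95 + 0)*63 + 37/116 = 95*63 + 37/116 = 5985 + 37/116 = 694297/116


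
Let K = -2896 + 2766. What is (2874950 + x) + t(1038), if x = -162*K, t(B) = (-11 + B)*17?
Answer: 2913469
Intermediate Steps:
t(B) = -187 + 17*B
K = -130
x = 21060 (x = -162*(-130) = 21060)
(2874950 + x) + t(1038) = (2874950 + 21060) + (-187 + 17*1038) = 2896010 + (-187 + 17646) = 2896010 + 17459 = 2913469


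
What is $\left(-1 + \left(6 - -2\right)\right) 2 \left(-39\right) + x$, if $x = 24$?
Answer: $-522$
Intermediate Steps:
$\left(-1 + \left(6 - -2\right)\right) 2 \left(-39\right) + x = \left(-1 + \left(6 - -2\right)\right) 2 \left(-39\right) + 24 = \left(-1 + \left(6 + 2\right)\right) 2 \left(-39\right) + 24 = \left(-1 + 8\right) 2 \left(-39\right) + 24 = 7 \cdot 2 \left(-39\right) + 24 = 14 \left(-39\right) + 24 = -546 + 24 = -522$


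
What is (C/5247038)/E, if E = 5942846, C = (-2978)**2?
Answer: 2217121/7795584697537 ≈ 2.8441e-7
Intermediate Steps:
C = 8868484
(C/5247038)/E = (8868484/5247038)/5942846 = (8868484*(1/5247038))*(1/5942846) = (4434242/2623519)*(1/5942846) = 2217121/7795584697537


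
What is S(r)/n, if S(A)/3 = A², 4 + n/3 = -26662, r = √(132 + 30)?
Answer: -81/13333 ≈ -0.0060752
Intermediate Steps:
r = 9*√2 (r = √162 = 9*√2 ≈ 12.728)
n = -79998 (n = -12 + 3*(-26662) = -12 - 79986 = -79998)
S(A) = 3*A²
S(r)/n = (3*(9*√2)²)/(-79998) = (3*162)*(-1/79998) = 486*(-1/79998) = -81/13333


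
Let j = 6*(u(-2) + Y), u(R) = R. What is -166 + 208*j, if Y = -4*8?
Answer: -42598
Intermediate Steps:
Y = -32
j = -204 (j = 6*(-2 - 32) = 6*(-34) = -204)
-166 + 208*j = -166 + 208*(-204) = -166 - 42432 = -42598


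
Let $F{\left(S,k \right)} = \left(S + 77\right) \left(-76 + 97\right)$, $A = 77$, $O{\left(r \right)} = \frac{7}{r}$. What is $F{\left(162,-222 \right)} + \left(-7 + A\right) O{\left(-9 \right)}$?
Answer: $\frac{44681}{9} \approx 4964.6$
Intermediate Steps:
$F{\left(S,k \right)} = 1617 + 21 S$ ($F{\left(S,k \right)} = \left(77 + S\right) 21 = 1617 + 21 S$)
$F{\left(162,-222 \right)} + \left(-7 + A\right) O{\left(-9 \right)} = \left(1617 + 21 \cdot 162\right) + \left(-7 + 77\right) \frac{7}{-9} = \left(1617 + 3402\right) + 70 \cdot 7 \left(- \frac{1}{9}\right) = 5019 + 70 \left(- \frac{7}{9}\right) = 5019 - \frac{490}{9} = \frac{44681}{9}$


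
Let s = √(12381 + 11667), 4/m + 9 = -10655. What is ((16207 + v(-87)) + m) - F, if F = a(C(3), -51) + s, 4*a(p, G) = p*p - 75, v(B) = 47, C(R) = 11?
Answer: 21651252/1333 - 12*√167 ≈ 16087.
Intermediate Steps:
m = -1/2666 (m = 4/(-9 - 10655) = 4/(-10664) = 4*(-1/10664) = -1/2666 ≈ -0.00037509)
s = 12*√167 (s = √24048 = 12*√167 ≈ 155.07)
a(p, G) = -75/4 + p²/4 (a(p, G) = (p*p - 75)/4 = (p² - 75)/4 = (-75 + p²)/4 = -75/4 + p²/4)
F = 23/2 + 12*√167 (F = (-75/4 + (¼)*11²) + 12*√167 = (-75/4 + (¼)*121) + 12*√167 = (-75/4 + 121/4) + 12*√167 = 23/2 + 12*√167 ≈ 166.57)
((16207 + v(-87)) + m) - F = ((16207 + 47) - 1/2666) - (23/2 + 12*√167) = (16254 - 1/2666) + (-23/2 - 12*√167) = 43333163/2666 + (-23/2 - 12*√167) = 21651252/1333 - 12*√167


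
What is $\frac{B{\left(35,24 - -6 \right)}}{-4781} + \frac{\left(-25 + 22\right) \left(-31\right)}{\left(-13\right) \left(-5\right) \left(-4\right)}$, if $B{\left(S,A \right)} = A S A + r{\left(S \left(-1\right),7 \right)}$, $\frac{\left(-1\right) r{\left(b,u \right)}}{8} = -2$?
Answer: $- \frac{8638793}{1243060} \approx -6.9496$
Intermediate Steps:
$r{\left(b,u \right)} = 16$ ($r{\left(b,u \right)} = \left(-8\right) \left(-2\right) = 16$)
$B{\left(S,A \right)} = 16 + S A^{2}$ ($B{\left(S,A \right)} = A S A + 16 = S A^{2} + 16 = 16 + S A^{2}$)
$\frac{B{\left(35,24 - -6 \right)}}{-4781} + \frac{\left(-25 + 22\right) \left(-31\right)}{\left(-13\right) \left(-5\right) \left(-4\right)} = \frac{16 + 35 \left(24 - -6\right)^{2}}{-4781} + \frac{\left(-25 + 22\right) \left(-31\right)}{\left(-13\right) \left(-5\right) \left(-4\right)} = \left(16 + 35 \left(24 + 6\right)^{2}\right) \left(- \frac{1}{4781}\right) + \frac{\left(-3\right) \left(-31\right)}{65 \left(-4\right)} = \left(16 + 35 \cdot 30^{2}\right) \left(- \frac{1}{4781}\right) + \frac{93}{-260} = \left(16 + 35 \cdot 900\right) \left(- \frac{1}{4781}\right) + 93 \left(- \frac{1}{260}\right) = \left(16 + 31500\right) \left(- \frac{1}{4781}\right) - \frac{93}{260} = 31516 \left(- \frac{1}{4781}\right) - \frac{93}{260} = - \frac{31516}{4781} - \frac{93}{260} = - \frac{8638793}{1243060}$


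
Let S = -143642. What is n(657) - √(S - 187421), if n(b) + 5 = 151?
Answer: 146 - I*√331063 ≈ 146.0 - 575.38*I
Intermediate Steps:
n(b) = 146 (n(b) = -5 + 151 = 146)
n(657) - √(S - 187421) = 146 - √(-143642 - 187421) = 146 - √(-331063) = 146 - I*√331063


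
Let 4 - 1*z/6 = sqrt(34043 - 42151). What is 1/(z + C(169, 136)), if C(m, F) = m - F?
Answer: 19/98379 + 4*I*sqrt(2027)/98379 ≈ 0.00019313 + 0.0018306*I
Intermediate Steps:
z = 24 - 12*I*sqrt(2027) (z = 24 - 6*sqrt(34043 - 42151) = 24 - 12*I*sqrt(2027) ≈ 24.0 - 540.27*I)
1/(z + C(169, 136)) = 1/((24 - 12*I*sqrt(2027)) + (169 - 1*136)) = 1/((24 - 12*I*sqrt(2027)) + (169 - 136)) = 1/((24 - 12*I*sqrt(2027)) + 33) = 1/(57 - 12*I*sqrt(2027))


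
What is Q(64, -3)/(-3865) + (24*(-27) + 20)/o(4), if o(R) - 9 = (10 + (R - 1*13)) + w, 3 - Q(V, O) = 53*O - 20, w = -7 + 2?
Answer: -485626/3865 ≈ -125.65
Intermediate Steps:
w = -5
Q(V, O) = 23 - 53*O (Q(V, O) = 3 - (53*O - 20) = 3 - (-20 + 53*O) = 3 + (20 - 53*O) = 23 - 53*O)
o(R) = 1 + R (o(R) = 9 + ((10 + (R - 1*13)) - 5) = 9 + ((10 + (R - 13)) - 5) = 9 + ((10 + (-13 + R)) - 5) = 9 + ((-3 + R) - 5) = 9 + (-8 + R) = 1 + R)
Q(64, -3)/(-3865) + (24*(-27) + 20)/o(4) = (23 - 53*(-3))/(-3865) + (24*(-27) + 20)/(1 + 4) = (23 + 159)*(-1/3865) + (-648 + 20)/5 = 182*(-1/3865) - 628*⅕ = -182/3865 - 628/5 = -485626/3865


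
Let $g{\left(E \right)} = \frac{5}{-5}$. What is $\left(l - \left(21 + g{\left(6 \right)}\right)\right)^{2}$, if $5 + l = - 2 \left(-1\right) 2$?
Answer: $441$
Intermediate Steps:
$g{\left(E \right)} = -1$ ($g{\left(E \right)} = 5 \left(- \frac{1}{5}\right) = -1$)
$l = -1$ ($l = -5 - 2 \left(-1\right) 2 = -5 - \left(-2\right) 2 = -5 - -4 = -5 + 4 = -1$)
$\left(l - \left(21 + g{\left(6 \right)}\right)\right)^{2} = \left(-1 - 20\right)^{2} = \left(-21\right)^{2} = 441$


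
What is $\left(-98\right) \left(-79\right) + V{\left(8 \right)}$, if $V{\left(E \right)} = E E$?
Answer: $7806$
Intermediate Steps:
$V{\left(E \right)} = E^{2}$
$\left(-98\right) \left(-79\right) + V{\left(8 \right)} = \left(-98\right) \left(-79\right) + 8^{2} = 7742 + 64 = 7806$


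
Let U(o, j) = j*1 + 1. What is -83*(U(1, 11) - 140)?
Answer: 10624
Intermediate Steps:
U(o, j) = 1 + j (U(o, j) = j + 1 = 1 + j)
-83*(U(1, 11) - 140) = -83*((1 + 11) - 140) = -83*(12 - 140) = -83*(-128) = 10624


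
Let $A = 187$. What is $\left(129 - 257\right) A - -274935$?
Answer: $250999$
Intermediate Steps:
$\left(129 - 257\right) A - -274935 = \left(129 - 257\right) 187 - -274935 = \left(-128\right) 187 + 274935 = -23936 + 274935 = 250999$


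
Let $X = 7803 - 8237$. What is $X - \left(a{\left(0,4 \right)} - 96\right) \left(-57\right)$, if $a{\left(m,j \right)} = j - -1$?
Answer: $-5621$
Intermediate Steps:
$a{\left(m,j \right)} = 1 + j$ ($a{\left(m,j \right)} = j + 1 = 1 + j$)
$X = -434$ ($X = 7803 - 8237 = -434$)
$X - \left(a{\left(0,4 \right)} - 96\right) \left(-57\right) = -434 - \left(\left(1 + 4\right) - 96\right) \left(-57\right) = -434 - \left(5 - 96\right) \left(-57\right) = -434 - \left(-91\right) \left(-57\right) = -434 - 5187 = -5621$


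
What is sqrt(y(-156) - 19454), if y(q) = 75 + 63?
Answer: 2*I*sqrt(4829) ≈ 138.98*I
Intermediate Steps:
y(q) = 138
sqrt(y(-156) - 19454) = sqrt(138 - 19454) = sqrt(-19316) = 2*I*sqrt(4829)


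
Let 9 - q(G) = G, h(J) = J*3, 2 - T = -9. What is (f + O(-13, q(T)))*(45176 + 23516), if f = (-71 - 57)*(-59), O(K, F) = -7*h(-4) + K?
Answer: 523639116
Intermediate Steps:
T = 11 (T = 2 - 1*(-9) = 2 + 9 = 11)
h(J) = 3*J
q(G) = 9 - G
O(K, F) = 84 + K (O(K, F) = -21*(-4) + K = -7*(-12) + K = 84 + K)
f = 7552 (f = -128*(-59) = 7552)
(f + O(-13, q(T)))*(45176 + 23516) = (7552 + (84 - 13))*(45176 + 23516) = (7552 + 71)*68692 = 7623*68692 = 523639116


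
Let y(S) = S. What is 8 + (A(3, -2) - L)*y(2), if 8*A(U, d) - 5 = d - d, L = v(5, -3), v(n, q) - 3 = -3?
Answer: 37/4 ≈ 9.2500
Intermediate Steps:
v(n, q) = 0 (v(n, q) = 3 - 3 = 0)
L = 0
A(U, d) = 5/8 (A(U, d) = 5/8 + (d - d)/8 = 5/8 + (1/8)*0 = 5/8 + 0 = 5/8)
8 + (A(3, -2) - L)*y(2) = 8 + (5/8 - 1*0)*2 = 8 + (5/8 + 0)*2 = 8 + (5/8)*2 = 8 + 5/4 = 37/4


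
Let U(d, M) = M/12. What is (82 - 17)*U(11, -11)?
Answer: -715/12 ≈ -59.583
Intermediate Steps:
U(d, M) = M/12 (U(d, M) = M*(1/12) = M/12)
(82 - 17)*U(11, -11) = (82 - 17)*((1/12)*(-11)) = 65*(-11/12) = -715/12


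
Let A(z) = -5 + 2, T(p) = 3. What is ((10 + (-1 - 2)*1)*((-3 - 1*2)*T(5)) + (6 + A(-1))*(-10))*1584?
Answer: -213840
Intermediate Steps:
A(z) = -3
((10 + (-1 - 2)*1)*((-3 - 1*2)*T(5)) + (6 + A(-1))*(-10))*1584 = ((10 + (-1 - 2)*1)*((-3 - 1*2)*3) + (6 - 3)*(-10))*1584 = ((10 - 3*1)*((-3 - 2)*3) + 3*(-10))*1584 = ((10 - 3)*(-5*3) - 30)*1584 = (7*(-15) - 30)*1584 = (-105 - 30)*1584 = -135*1584 = -213840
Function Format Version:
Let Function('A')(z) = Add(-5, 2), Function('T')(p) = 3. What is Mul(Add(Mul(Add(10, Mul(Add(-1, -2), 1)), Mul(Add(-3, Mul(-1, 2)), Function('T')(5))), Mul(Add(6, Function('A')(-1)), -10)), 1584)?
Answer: -213840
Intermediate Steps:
Function('A')(z) = -3
Mul(Add(Mul(Add(10, Mul(Add(-1, -2), 1)), Mul(Add(-3, Mul(-1, 2)), Function('T')(5))), Mul(Add(6, Function('A')(-1)), -10)), 1584) = Mul(Add(Mul(Add(10, Mul(Add(-1, -2), 1)), Mul(Add(-3, Mul(-1, 2)), 3)), Mul(Add(6, -3), -10)), 1584) = Mul(Add(Mul(Add(10, Mul(-3, 1)), Mul(Add(-3, -2), 3)), Mul(3, -10)), 1584) = Mul(Add(Mul(Add(10, -3), Mul(-5, 3)), -30), 1584) = Mul(Add(Mul(7, -15), -30), 1584) = Mul(Add(-105, -30), 1584) = Mul(-135, 1584) = -213840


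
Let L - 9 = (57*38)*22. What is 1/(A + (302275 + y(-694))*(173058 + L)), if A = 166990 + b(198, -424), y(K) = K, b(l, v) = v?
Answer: 1/66564823305 ≈ 1.5023e-11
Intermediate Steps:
L = 47661 (L = 9 + (57*38)*22 = 9 + 2166*22 = 9 + 47652 = 47661)
A = 166566 (A = 166990 - 424 = 166566)
1/(A + (302275 + y(-694))*(173058 + L)) = 1/(166566 + (302275 - 694)*(173058 + 47661)) = 1/(166566 + 301581*220719) = 1/(166566 + 66564656739) = 1/66564823305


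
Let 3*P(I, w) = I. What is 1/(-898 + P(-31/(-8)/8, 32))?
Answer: -192/172385 ≈ -0.0011138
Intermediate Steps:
P(I, w) = I/3
1/(-898 + P(-31/(-8)/8, 32)) = 1/(-898 + (-31/(-8)/8)/3) = 1/(-898 + (-31*(-1/8)*(1/8))/3) = 1/(-898 + ((31/8)*(1/8))/3) = 1/(-898 + (1/3)*(31/64)) = 1/(-898 + 31/192) = 1/(-172385/192) = -192/172385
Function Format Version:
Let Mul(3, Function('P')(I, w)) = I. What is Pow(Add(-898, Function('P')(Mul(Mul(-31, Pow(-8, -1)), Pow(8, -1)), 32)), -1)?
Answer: Rational(-192, 172385) ≈ -0.0011138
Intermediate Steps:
Function('P')(I, w) = Mul(Rational(1, 3), I)
Pow(Add(-898, Function('P')(Mul(Mul(-31, Pow(-8, -1)), Pow(8, -1)), 32)), -1) = Pow(Add(-898, Mul(Rational(1, 3), Mul(Mul(-31, Pow(-8, -1)), Pow(8, -1)))), -1) = Pow(Add(-898, Mul(Rational(1, 3), Mul(Mul(-31, Rational(-1, 8)), Rational(1, 8)))), -1) = Pow(Add(-898, Mul(Rational(1, 3), Mul(Rational(31, 8), Rational(1, 8)))), -1) = Pow(Add(-898, Mul(Rational(1, 3), Rational(31, 64))), -1) = Pow(Add(-898, Rational(31, 192)), -1) = Pow(Rational(-172385, 192), -1) = Rational(-192, 172385)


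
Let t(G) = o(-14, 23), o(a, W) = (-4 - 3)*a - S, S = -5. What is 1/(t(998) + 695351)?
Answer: 1/695454 ≈ 1.4379e-6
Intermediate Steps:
o(a, W) = 5 - 7*a (o(a, W) = (-4 - 3)*a - 1*(-5) = -7*a + 5 = 5 - 7*a)
t(G) = 103 (t(G) = 5 - 7*(-14) = 5 + 98 = 103)
1/(t(998) + 695351) = 1/(103 + 695351) = 1/695454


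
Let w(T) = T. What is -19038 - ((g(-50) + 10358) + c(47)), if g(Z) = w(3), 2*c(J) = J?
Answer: -58845/2 ≈ -29423.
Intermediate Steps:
c(J) = J/2
g(Z) = 3
-19038 - ((g(-50) + 10358) + c(47)) = -19038 - ((3 + 10358) + (½)*47) = -19038 - (10361 + 47/2) = -19038 - 1*20769/2 = -19038 - 20769/2 = -58845/2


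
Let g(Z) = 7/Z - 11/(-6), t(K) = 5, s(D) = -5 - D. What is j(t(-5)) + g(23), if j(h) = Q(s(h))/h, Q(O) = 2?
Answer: 1751/690 ≈ 2.5377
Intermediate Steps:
j(h) = 2/h
g(Z) = 11/6 + 7/Z (g(Z) = 7/Z - 11*(-⅙) = 7/Z + 11/6 = 11/6 + 7/Z)
j(t(-5)) + g(23) = 2/5 + (11/6 + 7/23) = 2*(⅕) + (11/6 + 7*(1/23)) = ⅖ + (11/6 + 7/23) = ⅖ + 295/138 = 1751/690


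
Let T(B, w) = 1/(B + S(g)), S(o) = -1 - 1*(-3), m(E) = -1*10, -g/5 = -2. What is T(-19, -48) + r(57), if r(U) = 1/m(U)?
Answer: -27/170 ≈ -0.15882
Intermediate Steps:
g = 10 (g = -5*(-2) = 10)
m(E) = -10
S(o) = 2 (S(o) = -1 + 3 = 2)
r(U) = -⅒ (r(U) = 1/(-10) = -⅒)
T(B, w) = 1/(2 + B) (T(B, w) = 1/(B + 2) = 1/(2 + B))
T(-19, -48) + r(57) = 1/(2 - 19) - ⅒ = 1/(-17) - ⅒ = -1/17 - ⅒ = -27/170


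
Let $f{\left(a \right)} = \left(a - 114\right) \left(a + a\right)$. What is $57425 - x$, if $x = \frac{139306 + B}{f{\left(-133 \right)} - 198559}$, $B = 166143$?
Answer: $\frac{7629618674}{132857} \approx 57427.0$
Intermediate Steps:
$f{\left(a \right)} = 2 a \left(-114 + a\right)$ ($f{\left(a \right)} = \left(-114 + a\right) 2 a = 2 a \left(-114 + a\right)$)
$x = - \frac{305449}{132857}$ ($x = \frac{139306 + 166143}{2 \left(-133\right) \left(-114 - 133\right) - 198559} = \frac{305449}{2 \left(-133\right) \left(-247\right) - 198559} = \frac{305449}{65702 - 198559} = \frac{305449}{-132857} = 305449 \left(- \frac{1}{132857}\right) = - \frac{305449}{132857} \approx -2.2991$)
$57425 - x = 57425 - - \frac{305449}{132857} = 57425 + \frac{305449}{132857} = \frac{7629618674}{132857}$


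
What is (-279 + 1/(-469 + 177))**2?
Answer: 6637197961/85264 ≈ 77843.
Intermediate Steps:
(-279 + 1/(-469 + 177))**2 = (-279 + 1/(-292))**2 = (-279 - 1/292)**2 = (-81469/292)**2 = 6637197961/85264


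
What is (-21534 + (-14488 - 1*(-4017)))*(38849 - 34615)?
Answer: -135509170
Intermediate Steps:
(-21534 + (-14488 - 1*(-4017)))*(38849 - 34615) = (-21534 + (-14488 + 4017))*4234 = (-21534 - 10471)*4234 = -32005*4234 = -135509170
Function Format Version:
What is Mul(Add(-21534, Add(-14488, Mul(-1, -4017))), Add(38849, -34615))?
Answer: -135509170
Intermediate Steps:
Mul(Add(-21534, Add(-14488, Mul(-1, -4017))), Add(38849, -34615)) = Mul(Add(-21534, Add(-14488, 4017)), 4234) = Mul(Add(-21534, -10471), 4234) = Mul(-32005, 4234) = -135509170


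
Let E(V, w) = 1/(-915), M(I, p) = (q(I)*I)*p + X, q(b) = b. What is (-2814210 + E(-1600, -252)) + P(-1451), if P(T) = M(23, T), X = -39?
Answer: -3277372621/915 ≈ -3.5818e+6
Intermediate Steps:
M(I, p) = -39 + p*I² (M(I, p) = (I*I)*p - 39 = I²*p - 39 = p*I² - 39 = -39 + p*I²)
P(T) = -39 + 529*T (P(T) = -39 + T*23² = -39 + T*529 = -39 + 529*T)
E(V, w) = -1/915
(-2814210 + E(-1600, -252)) + P(-1451) = (-2814210 - 1/915) + (-39 + 529*(-1451)) = -2575002151/915 + (-39 - 767579) = -2575002151/915 - 767618 = -3277372621/915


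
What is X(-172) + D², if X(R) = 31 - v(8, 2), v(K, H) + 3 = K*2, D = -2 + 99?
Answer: 9427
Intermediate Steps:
D = 97
v(K, H) = -3 + 2*K (v(K, H) = -3 + K*2 = -3 + 2*K)
X(R) = 18 (X(R) = 31 - (-3 + 2*8) = 31 - (-3 + 16) = 31 - 1*13 = 31 - 13 = 18)
X(-172) + D² = 18 + 97² = 18 + 9409 = 9427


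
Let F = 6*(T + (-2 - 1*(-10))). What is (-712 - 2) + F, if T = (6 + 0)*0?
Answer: -666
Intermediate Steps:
T = 0 (T = 6*0 = 0)
F = 48 (F = 6*(0 + (-2 - 1*(-10))) = 6*(0 + (-2 + 10)) = 6*(0 + 8) = 6*8 = 48)
(-712 - 2) + F = (-712 - 2) + 48 = -714 + 48 = -666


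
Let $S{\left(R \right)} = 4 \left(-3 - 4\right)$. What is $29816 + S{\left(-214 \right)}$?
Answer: $29788$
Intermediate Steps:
$S{\left(R \right)} = -28$ ($S{\left(R \right)} = 4 \left(-7\right) = -28$)
$29816 + S{\left(-214 \right)} = 29816 - 28 = 29788$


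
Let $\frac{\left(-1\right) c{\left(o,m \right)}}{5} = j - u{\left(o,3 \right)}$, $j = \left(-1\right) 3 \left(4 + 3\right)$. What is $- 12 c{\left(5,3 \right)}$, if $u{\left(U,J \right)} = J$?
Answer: $-1440$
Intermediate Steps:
$j = -21$ ($j = \left(-3\right) 7 = -21$)
$c{\left(o,m \right)} = 120$ ($c{\left(o,m \right)} = - 5 \left(-21 - 3\right) = \left(-5\right) \left(-24\right) = 120$)
$- 12 c{\left(5,3 \right)} = \left(-12\right) 120 = -1440$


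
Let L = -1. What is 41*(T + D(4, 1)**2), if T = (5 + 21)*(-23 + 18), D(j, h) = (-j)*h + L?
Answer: -4305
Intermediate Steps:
D(j, h) = -1 - h*j (D(j, h) = (-j)*h - 1 = -h*j - 1 = -1 - h*j)
T = -130 (T = 26*(-5) = -130)
41*(T + D(4, 1)**2) = 41*(-130 + (-1 - 1*1*4)**2) = 41*(-130 + (-1 - 4)**2) = 41*(-130 + (-5)**2) = 41*(-130 + 25) = 41*(-105) = -4305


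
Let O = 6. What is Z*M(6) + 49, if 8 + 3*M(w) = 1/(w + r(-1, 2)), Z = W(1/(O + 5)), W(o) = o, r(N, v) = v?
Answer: 4291/88 ≈ 48.761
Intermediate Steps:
Z = 1/11 (Z = 1/(6 + 5) = 1/11 ≈ 0.090909)
M(w) = -8/3 + 1/(3*(2 + w)) (M(w) = -8/3 + 1/(3*(w + 2)) = -8/3 + 1/(3*(2 + w)))
Z*M(6) + 49 = ((-15 - 8*6)/(3*(2 + 6)))/11 + 49 = ((1/3)*(-15 - 48)/8)/11 + 49 = ((1/3)*(1/8)*(-63))/11 + 49 = (1/11)*(-21/8) + 49 = -21/88 + 49 = 4291/88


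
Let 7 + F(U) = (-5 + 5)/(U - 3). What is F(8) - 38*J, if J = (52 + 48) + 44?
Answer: -5479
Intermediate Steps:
F(U) = -7 (F(U) = -7 + (-5 + 5)/(U - 3) = -7 + 0/(-3 + U) = -7 + 0 = -7)
J = 144 (J = 100 + 44 = 144)
F(8) - 38*J = -7 - 38*144 = -7 - 5472 = -5479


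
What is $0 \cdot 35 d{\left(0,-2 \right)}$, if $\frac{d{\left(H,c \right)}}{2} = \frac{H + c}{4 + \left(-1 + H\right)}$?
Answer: $0$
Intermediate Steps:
$d{\left(H,c \right)} = \frac{2 \left(H + c\right)}{3 + H}$ ($d{\left(H,c \right)} = 2 \frac{H + c}{4 + \left(-1 + H\right)} = 2 \frac{H + c}{3 + H} = \frac{2 \left(H + c\right)}{3 + H}$)
$0 \cdot 35 d{\left(0,-2 \right)} = 0 \cdot 35 \frac{2 \left(0 - 2\right)}{3 + 0} = 0 \cdot 2 \cdot \frac{1}{3} \left(-2\right) = 0 \left(- \frac{4}{3}\right) = 0$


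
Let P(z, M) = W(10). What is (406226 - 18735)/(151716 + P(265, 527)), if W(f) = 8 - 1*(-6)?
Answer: 387491/151730 ≈ 2.5538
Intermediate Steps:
W(f) = 14 (W(f) = 8 + 6 = 14)
P(z, M) = 14
(406226 - 18735)/(151716 + P(265, 527)) = (406226 - 18735)/(151716 + 14) = 387491/151730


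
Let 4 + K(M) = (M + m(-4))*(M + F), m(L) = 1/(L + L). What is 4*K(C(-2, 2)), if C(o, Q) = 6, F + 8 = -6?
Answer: -204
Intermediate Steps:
F = -14 (F = -8 - 6 = -14)
m(L) = 1/(2*L)
K(M) = -4 + (-14 + M)*(-1/8 + M) (K(M) = -4 + (M + (1/2)/(-4))*(M - 14) = -4 + (M + (1/2)*(-1/4))*(-14 + M) = -4 + (M - 1/8)*(-14 + M) = -4 + (-1/8 + M)*(-14 + M) = -4 + (-14 + M)*(-1/8 + M))
4*K(C(-2, 2)) = 4*(-9/4 + 6**2 - 113/8*6) = 4*(-9/4 + 36 - 339/4) = 4*(-51) = -204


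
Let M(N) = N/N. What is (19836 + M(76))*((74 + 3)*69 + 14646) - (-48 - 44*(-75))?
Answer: 395923431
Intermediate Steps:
M(N) = 1
(19836 + M(76))*((74 + 3)*69 + 14646) - (-48 - 44*(-75)) = (19836 + 1)*((74 + 3)*69 + 14646) - (-48 - 44*(-75)) = 19837*(77*69 + 14646) - (-48 + 3300) = 19837*(5313 + 14646) - 1*3252 = 19837*19959 - 3252 = 395926683 - 3252 = 395923431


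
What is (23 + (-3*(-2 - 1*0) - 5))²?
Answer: 576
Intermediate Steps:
(23 + (-3*(-2 - 1*0) - 5))² = (23 + (-3*(-2 + 0) - 5))² = (23 + (-3*(-2) - 5))² = (23 + (6 - 5))² = (23 + 1)² = 24² = 576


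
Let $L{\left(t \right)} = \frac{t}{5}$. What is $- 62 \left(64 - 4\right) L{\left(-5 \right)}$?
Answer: $3720$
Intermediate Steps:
$L{\left(t \right)} = \frac{t}{5}$ ($L{\left(t \right)} = t \frac{1}{5} = \frac{t}{5}$)
$- 62 \left(64 - 4\right) L{\left(-5 \right)} = - 62 \left(64 - 4\right) \frac{1}{5} \left(-5\right) = \left(-62\right) 60 \left(-1\right) = \left(-3720\right) \left(-1\right) = 3720$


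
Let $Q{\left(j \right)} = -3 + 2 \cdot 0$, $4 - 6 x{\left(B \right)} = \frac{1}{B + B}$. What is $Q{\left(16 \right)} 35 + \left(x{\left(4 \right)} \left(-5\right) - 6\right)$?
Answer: $- \frac{5483}{48} \approx -114.23$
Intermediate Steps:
$x{\left(B \right)} = \frac{2}{3} - \frac{1}{12 B}$ ($x{\left(B \right)} = \frac{2}{3} - \frac{1}{6 \left(B + B\right)} = \frac{2}{3} - \frac{1}{6 \cdot 2 B} = \frac{2}{3} - \frac{\frac{1}{2} \frac{1}{B}}{6} = \frac{2}{3} - \frac{1}{12 B}$)
$Q{\left(j \right)} = -3$ ($Q{\left(j \right)} = -3 + 0 = -3$)
$Q{\left(16 \right)} 35 + \left(x{\left(4 \right)} \left(-5\right) - 6\right) = \left(-3\right) 35 - \left(6 - \frac{-1 + 8 \cdot 4}{12 \cdot 4} \left(-5\right)\right) = -105 - \left(6 - \frac{1}{12} \cdot \frac{1}{4} \left(-1 + 32\right) \left(-5\right)\right) = -105 - \left(6 - \frac{1}{12} \cdot \frac{1}{4} \cdot 31 \left(-5\right)\right) = -105 + \left(\frac{31}{48} \left(-5\right) - 6\right) = -105 - \frac{443}{48} = - \frac{5483}{48}$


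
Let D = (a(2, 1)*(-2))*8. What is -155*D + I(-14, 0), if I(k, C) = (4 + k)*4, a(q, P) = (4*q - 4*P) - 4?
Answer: -40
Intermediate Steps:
a(q, P) = -4 - 4*P + 4*q (a(q, P) = (-4*P + 4*q) - 4 = -4 - 4*P + 4*q)
I(k, C) = 16 + 4*k
D = 0 (D = ((-4 - 4*1 + 4*2)*(-2))*8 = ((-4 - 4 + 8)*(-2))*8 = (0*(-2))*8 = 0*8 = 0)
-155*D + I(-14, 0) = -155*0 + (16 + 4*(-14)) = 0 + (16 - 56) = 0 - 40 = -40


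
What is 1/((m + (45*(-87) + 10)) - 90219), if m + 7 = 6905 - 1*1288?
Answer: -1/88514 ≈ -1.1298e-5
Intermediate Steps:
m = 5610 (m = -7 + (6905 - 1*1288) = -7 + (6905 - 1288) = -7 + 5617 = 5610)
1/((m + (45*(-87) + 10)) - 90219) = 1/((5610 + (45*(-87) + 10)) - 90219) = 1/((5610 + (-3915 + 10)) - 90219) = 1/((5610 - 3905) - 90219) = 1/(1705 - 90219) = 1/(-88514) = -1/88514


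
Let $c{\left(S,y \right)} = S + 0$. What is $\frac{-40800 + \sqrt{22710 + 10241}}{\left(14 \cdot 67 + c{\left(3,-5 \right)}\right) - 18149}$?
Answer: $\frac{1700}{717} - \frac{\sqrt{32951}}{17208} \approx 2.3604$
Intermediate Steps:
$c{\left(S,y \right)} = S$
$\frac{-40800 + \sqrt{22710 + 10241}}{\left(14 \cdot 67 + c{\left(3,-5 \right)}\right) - 18149} = \frac{-40800 + \sqrt{22710 + 10241}}{\left(14 \cdot 67 + 3\right) - 18149} = \frac{-40800 + \sqrt{32951}}{\left(938 + 3\right) - 18149} = \frac{-40800 + \sqrt{32951}}{941 - 18149} = \frac{-40800 + \sqrt{32951}}{-17208} = \left(-40800 + \sqrt{32951}\right) \left(- \frac{1}{17208}\right) = \frac{1700}{717} - \frac{\sqrt{32951}}{17208}$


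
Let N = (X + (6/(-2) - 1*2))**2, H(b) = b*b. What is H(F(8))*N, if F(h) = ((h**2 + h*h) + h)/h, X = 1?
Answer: 4624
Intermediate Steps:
F(h) = (h + 2*h**2)/h (F(h) = ((h**2 + h**2) + h)/h = (2*h**2 + h)/h = (h + 2*h**2)/h)
H(b) = b**2
N = 16 (N = (1 + (6/(-2) - 1*2))**2 = (1 + (6*(-1/2) - 2))**2 = (1 + (-3 - 2))**2 = (1 - 5)**2 = (-4)**2 = 16)
H(F(8))*N = (1 + 2*8)**2*16 = (1 + 16)**2*16 = 17**2*16 = 289*16 = 4624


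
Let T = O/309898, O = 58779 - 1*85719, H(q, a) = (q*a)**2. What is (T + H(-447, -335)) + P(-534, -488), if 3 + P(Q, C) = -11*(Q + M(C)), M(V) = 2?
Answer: 3474509883341956/154949 ≈ 2.2424e+10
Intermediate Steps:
H(q, a) = a**2*q**2 (H(q, a) = (a*q)**2 = a**2*q**2)
O = -26940 (O = 58779 - 85719 = -26940)
P(Q, C) = -25 - 11*Q (P(Q, C) = -3 - 11*(Q + 2) = -3 - 11*(2 + Q) = -3 + (-22 - 11*Q) = -25 - 11*Q)
T = -13470/154949 (T = -26940/309898 = -26940*1/309898 = -13470/154949 ≈ -0.086932)
(T + H(-447, -335)) + P(-534, -488) = (-13470/154949 + (-335)**2*(-447)**2) + (-25 - 11*(-534)) = (-13470/154949 + 112225*199809) + (-25 + 5874) = (-13470/154949 + 22423565025) + 5849 = 3474508977045255/154949 + 5849 = 3474509883341956/154949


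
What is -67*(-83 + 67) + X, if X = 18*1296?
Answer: 24400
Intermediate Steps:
X = 23328
-67*(-83 + 67) + X = -67*(-83 + 67) + 23328 = -67*(-16) + 23328 = 1072 + 23328 = 24400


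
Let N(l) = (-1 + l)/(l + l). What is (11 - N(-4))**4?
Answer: 47458321/4096 ≈ 11587.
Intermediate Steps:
N(l) = (-1 + l)/(2*l) (N(l) = (-1 + l)/((2*l)) = (-1 + l)*(1/(2*l)) = (-1 + l)/(2*l))
(11 - N(-4))**4 = (11 - (-1 - 4)/(2*(-4)))**4 = (11 - (-1)*(-5)/(2*4))**4 = (11 - 1*5/8)**4 = (11 - 5/8)**4 = (83/8)**4 = 47458321/4096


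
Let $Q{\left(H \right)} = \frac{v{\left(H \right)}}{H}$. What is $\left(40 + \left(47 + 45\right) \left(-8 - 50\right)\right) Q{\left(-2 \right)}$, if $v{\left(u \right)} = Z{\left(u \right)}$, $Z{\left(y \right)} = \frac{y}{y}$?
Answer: $2648$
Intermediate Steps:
$Z{\left(y \right)} = 1$
$v{\left(u \right)} = 1$
$Q{\left(H \right)} = \frac{1}{H}$ ($Q{\left(H \right)} = 1 \frac{1}{H} = \frac{1}{H}$)
$\left(40 + \left(47 + 45\right) \left(-8 - 50\right)\right) Q{\left(-2 \right)} = \frac{40 + \left(47 + 45\right) \left(-8 - 50\right)}{-2} = \left(40 + 92 \left(-58\right)\right) \left(- \frac{1}{2}\right) = \left(40 - 5336\right) \left(- \frac{1}{2}\right) = \left(-5296\right) \left(- \frac{1}{2}\right) = 2648$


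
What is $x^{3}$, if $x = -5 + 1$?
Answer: $-64$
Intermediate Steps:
$x = -4$
$x^{3} = \left(-4\right)^{3} = -64$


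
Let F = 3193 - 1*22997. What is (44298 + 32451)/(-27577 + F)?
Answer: -76749/47381 ≈ -1.6198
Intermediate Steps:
F = -19804 (F = 3193 - 22997 = -19804)
(44298 + 32451)/(-27577 + F) = (44298 + 32451)/(-27577 - 19804) = 76749/(-47381) = 76749*(-1/47381) = -76749/47381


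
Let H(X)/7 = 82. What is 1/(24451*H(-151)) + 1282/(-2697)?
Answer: -17992705771/37852055178 ≈ -0.47534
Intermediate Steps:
H(X) = 574 (H(X) = 7*82 = 574)
1/(24451*H(-151)) + 1282/(-2697) = 1/(24451*574) + 1282/(-2697) = (1/24451)*(1/574) + 1282*(-1/2697) = 1/14034874 - 1282/2697 = -17992705771/37852055178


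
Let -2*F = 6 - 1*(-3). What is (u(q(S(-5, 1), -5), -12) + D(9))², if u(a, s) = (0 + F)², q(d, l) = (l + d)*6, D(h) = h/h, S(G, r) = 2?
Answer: 7225/16 ≈ 451.56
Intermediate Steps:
D(h) = 1
q(d, l) = 6*d + 6*l (q(d, l) = (d + l)*6 = 6*d + 6*l)
F = -9/2 (F = -(6 - 1*(-3))/2 = -(6 + 3)/2 = -½*9 = -9/2 ≈ -4.5000)
u(a, s) = 81/4 (u(a, s) = (0 - 9/2)² = (-9/2)² = 81/4)
(u(q(S(-5, 1), -5), -12) + D(9))² = (81/4 + 1)² = (85/4)² = 7225/16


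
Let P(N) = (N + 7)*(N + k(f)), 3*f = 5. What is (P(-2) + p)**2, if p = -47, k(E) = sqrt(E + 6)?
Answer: 10322/3 - 190*sqrt(69) ≈ 1862.4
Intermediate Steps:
f = 5/3 (f = (1/3)*5 = 5/3 ≈ 1.6667)
k(E) = sqrt(6 + E)
P(N) = (7 + N)*(N + sqrt(69)/3) (P(N) = (N + 7)*(N + sqrt(6 + 5/3)) = (7 + N)*(N + sqrt(23/3)) = (7 + N)*(N + sqrt(69)/3))
(P(-2) + p)**2 = (((-2)**2 + 7*(-2) + 7*sqrt(69)/3 + (1/3)*(-2)*sqrt(69)) - 47)**2 = ((4 - 14 + 7*sqrt(69)/3 - 2*sqrt(69)/3) - 47)**2 = ((-10 + 5*sqrt(69)/3) - 47)**2 = (-57 + 5*sqrt(69)/3)**2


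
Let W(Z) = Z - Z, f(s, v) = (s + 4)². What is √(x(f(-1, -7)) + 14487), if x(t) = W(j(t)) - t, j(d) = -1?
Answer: √14478 ≈ 120.32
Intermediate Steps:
f(s, v) = (4 + s)²
W(Z) = 0
x(t) = -t (x(t) = 0 - t = -t)
√(x(f(-1, -7)) + 14487) = √(-(4 - 1)² + 14487) = √(-1*3² + 14487) = √(-1*9 + 14487) = √(-9 + 14487) = √14478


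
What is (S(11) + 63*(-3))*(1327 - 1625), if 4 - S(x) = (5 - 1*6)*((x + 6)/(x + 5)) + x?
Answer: 464731/8 ≈ 58091.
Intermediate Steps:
S(x) = 4 - x + (6 + x)/(5 + x) (S(x) = 4 - ((5 - 1*6)*((x + 6)/(x + 5)) + x) = 4 - ((5 - 6)*((6 + x)/(5 + x)) + x) = 4 - (-(6 + x)/(5 + x) + x) = 4 - (x - (6 + x)/(5 + x)) = 4 + (-x + (6 + x)/(5 + x)) = 4 - x + (6 + x)/(5 + x))
(S(11) + 63*(-3))*(1327 - 1625) = ((26 - 1*11**2)/(5 + 11) + 63*(-3))*(1327 - 1625) = ((26 - 1*121)/16 - 189)*(-298) = ((26 - 121)/16 - 189)*(-298) = ((1/16)*(-95) - 189)*(-298) = (-95/16 - 189)*(-298) = -3119/16*(-298) = 464731/8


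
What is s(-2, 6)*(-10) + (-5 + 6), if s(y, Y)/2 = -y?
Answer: -39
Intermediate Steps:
s(y, Y) = -2*y (s(y, Y) = 2*(-y) = -2*y)
s(-2, 6)*(-10) + (-5 + 6) = -2*(-2)*(-10) + (-5 + 6) = 4*(-10) + 1 = -40 + 1 = -39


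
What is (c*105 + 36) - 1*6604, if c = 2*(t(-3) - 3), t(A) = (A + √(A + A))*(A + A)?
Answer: -3418 - 1260*I*√6 ≈ -3418.0 - 3086.4*I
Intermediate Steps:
t(A) = 2*A*(A + √2*√A) (t(A) = (A + √(2*A))*(2*A) = (A + √2*√A)*(2*A) = 2*A*(A + √2*√A))
c = 30 - 12*I*√6 (c = 2*((2*(-3)² + 2*√2*(-3)^(3/2)) - 3) = 2*((2*9 + 2*√2*(-3*I*√3)) - 3) = 2*((18 - 6*I*√6) - 3) = 2*(15 - 6*I*√6) = 30 - 12*I*√6 ≈ 30.0 - 29.394*I)
(c*105 + 36) - 1*6604 = ((30 - 12*I*√6)*105 + 36) - 1*6604 = ((3150 - 1260*I*√6) + 36) - 6604 = (3186 - 1260*I*√6) - 6604 = -3418 - 1260*I*√6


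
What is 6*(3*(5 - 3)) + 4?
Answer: 40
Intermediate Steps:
6*(3*(5 - 3)) + 4 = 6*(3*2) + 4 = 6*6 + 4 = 36 + 4 = 40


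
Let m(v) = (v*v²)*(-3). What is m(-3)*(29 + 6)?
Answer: 2835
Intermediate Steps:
m(v) = -3*v³ (m(v) = v³*(-3) = -3*v³)
m(-3)*(29 + 6) = (-3*(-3)³)*(29 + 6) = -3*(-27)*35 = 81*35 = 2835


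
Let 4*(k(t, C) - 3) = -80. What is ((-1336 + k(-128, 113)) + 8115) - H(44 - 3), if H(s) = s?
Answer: 6721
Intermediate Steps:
k(t, C) = -17 (k(t, C) = 3 + (1/4)*(-80) = 3 - 20 = -17)
((-1336 + k(-128, 113)) + 8115) - H(44 - 3) = ((-1336 - 17) + 8115) - (44 - 3) = (-1353 + 8115) - 1*41 = 6762 - 41 = 6721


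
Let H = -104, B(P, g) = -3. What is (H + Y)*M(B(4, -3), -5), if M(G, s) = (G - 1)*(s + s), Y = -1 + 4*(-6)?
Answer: -5160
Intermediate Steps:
Y = -25 (Y = -1 - 24 = -25)
M(G, s) = 2*s*(-1 + G) (M(G, s) = (-1 + G)*(2*s) = 2*s*(-1 + G))
(H + Y)*M(B(4, -3), -5) = (-104 - 25)*(2*(-5)*(-1 - 3)) = -258*(-5)*(-4) = -129*40 = -5160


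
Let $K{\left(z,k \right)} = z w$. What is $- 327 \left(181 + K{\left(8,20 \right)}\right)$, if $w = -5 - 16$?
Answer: $-4251$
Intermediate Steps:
$w = -21$ ($w = -5 - 16 = -21$)
$K{\left(z,k \right)} = - 21 z$ ($K{\left(z,k \right)} = z \left(-21\right) = - 21 z$)
$- 327 \left(181 + K{\left(8,20 \right)}\right) = - 327 \left(181 - 168\right) = \left(-327\right) 13 = -4251$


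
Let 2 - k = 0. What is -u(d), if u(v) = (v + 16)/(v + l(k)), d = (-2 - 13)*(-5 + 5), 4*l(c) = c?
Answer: -32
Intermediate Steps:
k = 2 (k = 2 - 1*0 = 2 + 0 = 2)
l(c) = c/4
d = 0 (d = -15*0 = 0)
u(v) = (16 + v)/(1/2 + v) (u(v) = (v + 16)/(v + (1/4)*2) = (16 + v)/(v + 1/2) = (16 + v)/(1/2 + v))
-u(d) = -2*(16 + 0)/(1 + 2*0) = -2*16/(1 + 0) = -2*16/1 = -2*16 = -1*32 = -32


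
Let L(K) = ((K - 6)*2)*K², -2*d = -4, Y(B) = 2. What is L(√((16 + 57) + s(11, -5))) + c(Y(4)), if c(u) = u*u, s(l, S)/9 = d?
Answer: -1088 + 182*√91 ≈ 648.17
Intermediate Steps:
d = 2 (d = -½*(-4) = 2)
s(l, S) = 18 (s(l, S) = 9*2 = 18)
c(u) = u²
L(K) = K²*(-12 + 2*K) (L(K) = ((-6 + K)*2)*K² = (-12 + 2*K)*K² = K²*(-12 + 2*K))
L(√((16 + 57) + s(11, -5))) + c(Y(4)) = 2*(√((16 + 57) + 18))²*(-6 + √((16 + 57) + 18)) + 2² = 2*(√(73 + 18))²*(-6 + √(73 + 18)) + 4 = 2*(√91)²*(-6 + √91) + 4 = 2*91*(-6 + √91) + 4 = (-1092 + 182*√91) + 4 = -1088 + 182*√91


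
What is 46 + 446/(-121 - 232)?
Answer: 15792/353 ≈ 44.737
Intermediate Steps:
46 + 446/(-121 - 232) = 46 + 446/(-353) = 46 - 1/353*446 = 46 - 446/353 = 15792/353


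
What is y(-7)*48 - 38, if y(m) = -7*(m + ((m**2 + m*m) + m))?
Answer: -28262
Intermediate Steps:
y(m) = -14*m - 14*m**2 (y(m) = -7*(m + ((m**2 + m**2) + m)) = -7*(m + (2*m**2 + m)) = -7*(m + (m + 2*m**2)) = -7*(2*m + 2*m**2) = -14*m - 14*m**2)
y(-7)*48 - 38 = -14*(-7)*(1 - 7)*48 - 38 = -14*(-7)*(-6)*48 - 38 = -588*48 - 38 = -28224 - 38 = -28262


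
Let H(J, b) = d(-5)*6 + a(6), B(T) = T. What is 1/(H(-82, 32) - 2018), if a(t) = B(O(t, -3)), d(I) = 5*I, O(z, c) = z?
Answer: -1/2162 ≈ -0.00046253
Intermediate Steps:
a(t) = t
H(J, b) = -144 (H(J, b) = (5*(-5))*6 + 6 = -25*6 + 6 = -150 + 6 = -144)
1/(H(-82, 32) - 2018) = 1/(-144 - 2018) = 1/(-2162) = -1/2162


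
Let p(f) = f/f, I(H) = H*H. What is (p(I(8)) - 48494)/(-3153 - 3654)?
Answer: 48493/6807 ≈ 7.1240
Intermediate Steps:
I(H) = H²
p(f) = 1
(p(I(8)) - 48494)/(-3153 - 3654) = (1 - 48494)/(-3153 - 3654) = -48493/(-6807) = -48493*(-1/6807) = 48493/6807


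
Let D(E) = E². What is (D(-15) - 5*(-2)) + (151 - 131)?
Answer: 255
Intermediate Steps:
(D(-15) - 5*(-2)) + (151 - 131) = ((-15)² - 5*(-2)) + (151 - 131) = (225 + 10) + 20 = 235 + 20 = 255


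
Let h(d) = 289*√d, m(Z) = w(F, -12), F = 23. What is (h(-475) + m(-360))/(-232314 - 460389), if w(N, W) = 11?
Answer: -1/62973 - 1445*I*√19/692703 ≈ -1.588e-5 - 0.0090928*I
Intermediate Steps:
m(Z) = 11
(h(-475) + m(-360))/(-232314 - 460389) = (289*√(-475) + 11)/(-232314 - 460389) = (289*(5*I*√19) + 11)/(-692703) = (1445*I*√19 + 11)*(-1/692703) = (11 + 1445*I*√19)*(-1/692703) = -1/62973 - 1445*I*√19/692703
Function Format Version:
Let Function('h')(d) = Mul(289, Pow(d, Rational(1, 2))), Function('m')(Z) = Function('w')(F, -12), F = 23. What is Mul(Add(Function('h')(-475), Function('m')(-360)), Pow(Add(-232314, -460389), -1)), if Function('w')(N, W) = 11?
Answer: Add(Rational(-1, 62973), Mul(Rational(-1445, 692703), I, Pow(19, Rational(1, 2)))) ≈ Add(-1.5880e-5, Mul(-0.0090928, I))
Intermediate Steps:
Function('m')(Z) = 11
Mul(Add(Function('h')(-475), Function('m')(-360)), Pow(Add(-232314, -460389), -1)) = Mul(Add(Mul(289, Pow(-475, Rational(1, 2))), 11), Pow(Add(-232314, -460389), -1)) = Mul(Add(Mul(289, Mul(5, I, Pow(19, Rational(1, 2)))), 11), Pow(-692703, -1)) = Mul(Add(Mul(1445, I, Pow(19, Rational(1, 2))), 11), Rational(-1, 692703)) = Mul(Add(11, Mul(1445, I, Pow(19, Rational(1, 2)))), Rational(-1, 692703)) = Add(Rational(-1, 62973), Mul(Rational(-1445, 692703), I, Pow(19, Rational(1, 2))))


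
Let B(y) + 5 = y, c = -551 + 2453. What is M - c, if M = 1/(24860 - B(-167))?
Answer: -47610863/25032 ≈ -1902.0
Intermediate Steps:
c = 1902
B(y) = -5 + y
M = 1/25032 (M = 1/(24860 - (-5 - 167)) = 1/(24860 - 1*(-172)) = 1/(24860 + 172) = 1/25032 ≈ 3.9949e-5)
M - c = 1/25032 - 1*1902 = 1/25032 - 1902 = -47610863/25032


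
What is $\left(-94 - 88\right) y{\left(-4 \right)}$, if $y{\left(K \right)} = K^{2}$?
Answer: $-2912$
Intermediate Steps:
$\left(-94 - 88\right) y{\left(-4 \right)} = \left(-94 - 88\right) \left(-4\right)^{2} = \left(-182\right) 16 = -2912$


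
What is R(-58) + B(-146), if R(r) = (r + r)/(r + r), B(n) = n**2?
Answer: 21317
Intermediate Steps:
R(r) = 1 (R(r) = (2*r)/((2*r)) = (2*r)*(1/(2*r)) = 1)
R(-58) + B(-146) = 1 + (-146)**2 = 1 + 21316 = 21317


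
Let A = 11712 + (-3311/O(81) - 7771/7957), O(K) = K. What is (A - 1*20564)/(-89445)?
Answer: 5732239562/57648823065 ≈ 0.099434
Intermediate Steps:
A = 7521608026/644517 (A = 11712 + (-3311/81 - 7771/7957) = 11712 - 26975078/644517 = 7521608026/644517 ≈ 11670.)
(A - 1*20564)/(-89445) = (7521608026/644517 - 1*20564)/(-89445) = (7521608026/644517 - 20564)*(-1/89445) = -5732239562/644517*(-1/89445) = 5732239562/57648823065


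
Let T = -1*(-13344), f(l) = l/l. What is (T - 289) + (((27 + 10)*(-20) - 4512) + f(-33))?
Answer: 7804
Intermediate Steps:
f(l) = 1
T = 13344
(T - 289) + (((27 + 10)*(-20) - 4512) + f(-33)) = (13344 - 289) + (((27 + 10)*(-20) - 4512) + 1) = 13055 + ((37*(-20) - 4512) + 1) = 13055 + ((-740 - 4512) + 1) = 13055 + (-5252 + 1) = 13055 - 5251 = 7804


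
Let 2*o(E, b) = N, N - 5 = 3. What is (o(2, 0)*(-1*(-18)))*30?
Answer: 2160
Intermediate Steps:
N = 8 (N = 5 + 3 = 8)
o(E, b) = 4 (o(E, b) = (½)*8 = 4)
(o(2, 0)*(-1*(-18)))*30 = (4*(-1*(-18)))*30 = (4*18)*30 = 72*30 = 2160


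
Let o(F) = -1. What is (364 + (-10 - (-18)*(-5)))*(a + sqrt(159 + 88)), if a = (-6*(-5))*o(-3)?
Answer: -7920 + 264*sqrt(247) ≈ -3770.9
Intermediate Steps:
a = -30 (a = -6*(-5)*(-1) = 30*(-1) = -30)
(364 + (-10 - (-18)*(-5)))*(a + sqrt(159 + 88)) = (364 + (-10 - (-18)*(-5)))*(-30 + sqrt(159 + 88)) = (364 + (-10 - 6*15))*(-30 + sqrt(247)) = (364 + (-10 - 90))*(-30 + sqrt(247)) = (364 - 100)*(-30 + sqrt(247)) = 264*(-30 + sqrt(247)) = -7920 + 264*sqrt(247)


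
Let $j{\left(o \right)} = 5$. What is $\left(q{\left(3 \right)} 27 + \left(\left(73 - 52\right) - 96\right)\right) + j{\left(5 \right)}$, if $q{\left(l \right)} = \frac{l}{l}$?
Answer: $-43$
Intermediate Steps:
$q{\left(l \right)} = 1$
$\left(q{\left(3 \right)} 27 + \left(\left(73 - 52\right) - 96\right)\right) + j{\left(5 \right)} = \left(1 \cdot 27 + \left(\left(73 - 52\right) - 96\right)\right) + 5 = \left(27 + \left(\left(73 - 52\right) - 96\right)\right) + 5 = \left(27 + \left(21 - 96\right)\right) + 5 = \left(27 - 75\right) + 5 = -48 + 5 = -43$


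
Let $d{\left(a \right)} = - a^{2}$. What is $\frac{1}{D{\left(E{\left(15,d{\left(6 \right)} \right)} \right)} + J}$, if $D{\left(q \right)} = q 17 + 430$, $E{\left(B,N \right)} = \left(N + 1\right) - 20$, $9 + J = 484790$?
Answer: $\frac{1}{484276} \approx 2.0649 \cdot 10^{-6}$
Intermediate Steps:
$J = 484781$ ($J = -9 + 484790 = 484781$)
$E{\left(B,N \right)} = -19 + N$ ($E{\left(B,N \right)} = \left(1 + N\right) - 20 = -19 + N$)
$D{\left(q \right)} = 430 + 17 q$ ($D{\left(q \right)} = 17 q + 430 = 430 + 17 q$)
$\frac{1}{D{\left(E{\left(15,d{\left(6 \right)} \right)} \right)} + J} = \frac{1}{\left(430 + 17 \left(-19 - 6^{2}\right)\right) + 484781} = \frac{1}{\left(430 + 17 \left(-19 - 36\right)\right) + 484781} = \frac{1}{\left(430 + 17 \left(-55\right)\right) + 484781} = \frac{1}{\left(430 - 935\right) + 484781} = \frac{1}{-505 + 484781} = \frac{1}{484276}$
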